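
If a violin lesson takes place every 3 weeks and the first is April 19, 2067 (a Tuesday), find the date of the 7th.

August 23, 2067

The 7th occurrence is 6 intervals after the first: 6 × 21 = 126 days after April 19, 2067.
April has 30 days — 11 days to the end of April leaves 115.
May has 31 days (84 left).
June has 30 days (54 left).
July has 31 days (23 left).
23 days into August → August 23, 2067.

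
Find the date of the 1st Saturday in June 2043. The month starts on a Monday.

June 6, 2043

June 2043 begins on a Monday, so the first Saturday is June 6 (5 days later).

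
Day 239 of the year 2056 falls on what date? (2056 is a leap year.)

January has 31 days (239 − 31 = 208 remain).
February has 29 days (208 − 29 = 179 remain).
March has 31 days (179 − 31 = 148 remain).
April has 30 days (148 − 30 = 118 remain).
May has 31 days (118 − 31 = 87 remain).
June has 30 days (87 − 30 = 57 remain).
July has 31 days (57 − 31 = 26 remain).
26 into August → August 26.

August 26, 2056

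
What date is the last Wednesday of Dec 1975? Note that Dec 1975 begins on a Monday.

Dec 1975 begins on a Monday, so the first Wednesday is Dec 3 (2 days later).
Dec 1975 has 31 days. Adding weeks: 3, 10, 17, 24, 31 — the last one ≤ 31 is the 31st.

Dec 31, 1975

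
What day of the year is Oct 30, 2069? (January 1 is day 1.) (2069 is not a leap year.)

303

Days in months before Oct: 31 + 28 + 31 + 30 + 31 + 30 + 31 + 31 + 30 = 273.
Plus 30 days into Oct → day 303.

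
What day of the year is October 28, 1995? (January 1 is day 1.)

Days in months before October: 31 + 28 + 31 + 30 + 31 + 30 + 31 + 31 + 30 = 273.
Plus 28 days into October → day 301.

301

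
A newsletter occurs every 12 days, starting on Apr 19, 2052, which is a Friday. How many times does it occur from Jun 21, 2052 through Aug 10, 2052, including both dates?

4

Occurrences land 12·i days after Apr 19, 2052 for i = 0, 1, 2, …
Jun 21, 2052 is 63 days after the start; 63 ÷ 12 = 5 remainder 3; since the remainder is 3, round up to i = 6. First occurrence in the window: #7 on Jun 30, 2052 (6×12 = 72 days in).
Aug 10, 2052 is 113 days after the start; 113 ÷ 12 = 9 remainder 5. Last occurrence in the window: #10 on Aug 5, 2052.
Occurrences #7 through #10: 4 in total.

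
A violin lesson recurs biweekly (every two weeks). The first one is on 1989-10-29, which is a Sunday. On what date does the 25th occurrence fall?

The 25th occurrence is 24 intervals after the first: 24 × 14 = 336 days after 1989-10-29.
October has 31 days — 2 days to the end of October leaves 334.
November has 30 days (304 left).
December has 31 days (273 left).
January has 31 days (242 left).
February has 28 days (214 left).
March has 31 days (183 left).
April has 30 days (153 left).
May has 31 days (122 left).
June has 30 days (92 left).
July has 31 days (61 left).
August has 31 days (30 left).
30 days into September → 1990-09-30.

1990-09-30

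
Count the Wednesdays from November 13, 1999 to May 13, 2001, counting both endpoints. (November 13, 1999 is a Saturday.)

78

November 13, 1999 is a Saturday; the first Wednesday on or after it is November 17, 1999 (4 days later).
From November 17, 1999 to May 13, 2001: 44 + 366 + 133 = 543 days (rest of 1999, 2000, to May 13, 2001 in 2001).
543 ÷ 7 = 77 full weeks with remainder 4, so 77 more Wednesdays after the first → 78.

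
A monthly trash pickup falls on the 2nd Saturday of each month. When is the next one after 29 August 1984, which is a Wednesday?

August 1984 starts on a Wednesday; its first Saturday is the 4th, so the 2nd Saturday is the 11th — 11 August 1984.
That is not after 29 August 1984, so look at September 1984.
September 1984 starts on a Saturday; its first Saturday is the 1st, so the 2nd Saturday is the 8th — 8 September 1984.

8 September 1984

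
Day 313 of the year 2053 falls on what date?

January has 31 days (313 − 31 = 282 remain).
February has 28 days (282 − 28 = 254 remain).
March has 31 days (254 − 31 = 223 remain).
April has 30 days (223 − 30 = 193 remain).
May has 31 days (193 − 31 = 162 remain).
June has 30 days (162 − 30 = 132 remain).
July has 31 days (132 − 31 = 101 remain).
August has 31 days (101 − 31 = 70 remain).
September has 30 days (70 − 30 = 40 remain).
October has 31 days (40 − 31 = 9 remain).
9 into November → November 9.

2053-11-09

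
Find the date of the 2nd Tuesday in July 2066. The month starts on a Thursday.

July 2066 begins on a Thursday, so the first Tuesday is July 6 (5 days later).
The 2nd Tuesday is 1 weeks later: 6 + 7 = 13.

2066-07-13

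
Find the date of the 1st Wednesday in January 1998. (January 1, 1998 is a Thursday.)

January 1998 begins on a Thursday, so the first Wednesday is January 7 (6 days later).

1998-01-07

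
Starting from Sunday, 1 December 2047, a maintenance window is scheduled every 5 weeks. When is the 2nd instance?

The 2nd occurrence is 1 interval after the first: 1 × 35 = 35 days after 1 December 2047.
December has 31 days — 30 days to the end of December leaves 5.
5 days into January → 5 January 2048.

5 January 2048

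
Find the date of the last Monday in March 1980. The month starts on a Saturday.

March 1980 begins on a Saturday, so the first Monday is March 3 (2 days later).
March 1980 has 31 days. Adding weeks: 3, 10, 17, 24, 31 — the last one ≤ 31 is the 31st.

31 March 1980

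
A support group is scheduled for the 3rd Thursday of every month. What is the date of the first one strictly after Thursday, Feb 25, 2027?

Feb 2027 starts on a Monday; its first Thursday is the 4th, so the 3rd Thursday is the 18th — Feb 18, 2027.
That is not after Feb 25, 2027, so look at Mar 2027.
Mar 2027 starts on a Monday; its first Thursday is the 4th, so the 3rd Thursday is the 18th — Mar 18, 2027.

Mar 18, 2027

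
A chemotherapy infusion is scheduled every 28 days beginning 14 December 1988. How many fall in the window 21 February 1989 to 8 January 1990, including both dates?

11

Occurrences land 28·i days after 14 December 1988 for i = 0, 1, 2, …
21 February 1989 is 69 days after the start; 69 ÷ 28 = 2 remainder 13; since the remainder is 13, round up to i = 3. First occurrence in the window: #4 on 8 March 1989 (3×28 = 84 days in).
8 January 1990 is 390 days after the start; 390 ÷ 28 = 13 remainder 26. Last occurrence in the window: #14 on 13 December 1989.
Occurrences #4 through #14: 11 in total.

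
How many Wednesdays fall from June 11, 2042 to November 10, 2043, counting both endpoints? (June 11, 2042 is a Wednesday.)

June 11, 2042 is a Wednesday; the first Wednesday on or after it is June 11, 2042.
From June 11, 2042 to November 10, 2043: 203 + 314 = 517 days (rest of 2042, to November 10, 2043 in 2043).
517 ÷ 7 = 73 full weeks with remainder 6, so 73 more Wednesdays after the first → 74.

74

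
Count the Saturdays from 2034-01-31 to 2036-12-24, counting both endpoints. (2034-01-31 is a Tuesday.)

2034-01-31 is a Tuesday; the first Saturday on or after it is 2034-02-04 (4 days later).
From 2034-02-04 to 2036-12-24: 330 + 365 + 359 = 1054 days (rest of 2034, 2035, to 2036-12-24 in 2036).
1054 ÷ 7 = 150 full weeks with remainder 4, so 150 more Saturdays after the first → 151.

151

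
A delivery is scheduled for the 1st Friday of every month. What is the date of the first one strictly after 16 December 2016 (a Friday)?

December 2016 starts on a Thursday, so its 1st Friday is 2 December 2016 (1 day in).
That is not after 16 December 2016, so look at January 2017.
January 2017 starts on a Sunday, so its 1st Friday is 6 January 2017 (5 days in).

6 January 2017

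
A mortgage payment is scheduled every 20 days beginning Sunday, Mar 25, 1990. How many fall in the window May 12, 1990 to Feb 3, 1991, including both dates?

Occurrences land 20·i days after Mar 25, 1990 for i = 0, 1, 2, …
May 12, 1990 is 48 days after the start; 48 ÷ 20 = 2 remainder 8; since the remainder is 8, round up to i = 3. First occurrence in the window: #4 on May 24, 1990 (3×20 = 60 days in).
Feb 3, 1991 is 315 days after the start; 315 ÷ 20 = 15 remainder 15. Last occurrence in the window: #16 on Jan 19, 1991.
Occurrences #4 through #16: 13 in total.

13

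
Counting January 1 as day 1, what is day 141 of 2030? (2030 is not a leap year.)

2030-05-21

January has 31 days (141 − 31 = 110 remain).
February has 28 days (110 − 28 = 82 remain).
March has 31 days (82 − 31 = 51 remain).
April has 30 days (51 − 30 = 21 remain).
21 into May → May 21.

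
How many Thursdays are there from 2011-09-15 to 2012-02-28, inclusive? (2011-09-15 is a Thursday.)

24

2011-09-15 is a Thursday; the first Thursday on or after it is 2011-09-15.
From 2011-09-15 to 2012-02-28: 15 + 31 + 30 + 31 + 31 + 28 = 166 days (rest of September, October, November, December, January, February).
166 ÷ 7 = 23 full weeks with remainder 5, so 23 more Thursdays after the first → 24.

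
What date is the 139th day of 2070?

May 19, 2070

Jan has 31 days (139 − 31 = 108 remain).
Feb has 28 days (108 − 28 = 80 remain).
Mar has 31 days (80 − 31 = 49 remain).
Apr has 30 days (49 − 30 = 19 remain).
19 into May → May 19.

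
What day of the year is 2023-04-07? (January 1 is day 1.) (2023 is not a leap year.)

97

Days in months before April: 31 + 28 + 31 = 90.
Plus 7 days into April → day 97.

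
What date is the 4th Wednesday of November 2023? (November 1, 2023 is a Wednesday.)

2023-11-22

November 2023 begins on a Wednesday, so the first Wednesday is November 1.
The 4th Wednesday is 3 weeks later: 1 + 21 = 22.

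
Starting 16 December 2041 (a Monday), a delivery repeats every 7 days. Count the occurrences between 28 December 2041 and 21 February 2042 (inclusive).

Occurrences land 7·i days after 16 December 2041 for i = 0, 1, 2, …
28 December 2041 is 12 days after the start; 12 ÷ 7 = 1 remainder 5; since the remainder is 5, round up to i = 2. First occurrence in the window: #3 on 30 December 2041 (2×7 = 14 days in).
21 February 2042 is 67 days after the start; 67 ÷ 7 = 9 remainder 4. Last occurrence in the window: #10 on 17 February 2042.
Occurrences #3 through #10: 8 in total.

8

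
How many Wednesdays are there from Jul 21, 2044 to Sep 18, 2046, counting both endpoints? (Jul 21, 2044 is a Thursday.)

Jul 21, 2044 is a Thursday; the first Wednesday on or after it is Jul 27, 2044 (6 days later).
From Jul 27, 2044 to Sep 18, 2046: 157 + 365 + 261 = 783 days (rest of 2044, 2045, to Sep 18, 2046 in 2046).
783 ÷ 7 = 111 full weeks with remainder 6, so 111 more Wednesdays after the first → 112.

112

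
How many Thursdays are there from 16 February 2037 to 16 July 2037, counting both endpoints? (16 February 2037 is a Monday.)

16 February 2037 is a Monday; the first Thursday on or after it is 19 February 2037 (3 days later).
From 19 February 2037 to 16 July 2037: 9 + 31 + 30 + 31 + 30 + 16 = 147 days (rest of February, March, April, May, June, July).
147 ÷ 7 = 21 full weeks with remainder 0, so 21 more Thursdays after the first → 22.

22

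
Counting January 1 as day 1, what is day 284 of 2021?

Oct 11, 2021

Jan has 31 days (284 − 31 = 253 remain).
Feb has 28 days (253 − 28 = 225 remain).
Mar has 31 days (225 − 31 = 194 remain).
Apr has 30 days (194 − 30 = 164 remain).
May has 31 days (164 − 31 = 133 remain).
Jun has 30 days (133 − 30 = 103 remain).
Jul has 31 days (103 − 31 = 72 remain).
Aug has 31 days (72 − 31 = 41 remain).
Sep has 30 days (41 − 30 = 11 remain).
11 into Oct → Oct 11.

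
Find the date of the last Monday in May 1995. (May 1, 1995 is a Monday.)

May 1995 begins on a Monday, so the first Monday is May 1.
May 1995 has 31 days. Adding weeks: 1, 8, 15, 22, 29 — the last one ≤ 31 is the 29th.

1995-05-29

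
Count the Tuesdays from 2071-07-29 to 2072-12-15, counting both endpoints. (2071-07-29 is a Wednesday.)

72

2071-07-29 is a Wednesday; the first Tuesday on or after it is 2071-08-04 (6 days later).
From 2071-08-04 to 2072-12-15: 149 + 350 = 499 days (rest of 2071, to 2072-12-15 in 2072).
499 ÷ 7 = 71 full weeks with remainder 2, so 71 more Tuesdays after the first → 72.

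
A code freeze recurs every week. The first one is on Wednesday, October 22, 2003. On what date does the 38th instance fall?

July 7, 2004

The 38th occurrence is 37 intervals after the first: 37 × 7 = 259 days after October 22, 2003.
October has 31 days — 9 days to the end of October leaves 250.
November has 30 days (220 left).
December has 31 days (189 left).
January has 31 days (158 left).
February has 29 days (129 left).
March has 31 days (98 left).
April has 30 days (68 left).
May has 31 days (37 left).
June has 30 days (7 left).
7 days into July → July 7, 2004.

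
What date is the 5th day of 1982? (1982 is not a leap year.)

5 into January → January 5.

1982-01-05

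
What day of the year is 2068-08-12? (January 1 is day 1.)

Days in months before August: 31 + 29 + 31 + 30 + 31 + 30 + 31 = 213.
Plus 12 days into August → day 225.

225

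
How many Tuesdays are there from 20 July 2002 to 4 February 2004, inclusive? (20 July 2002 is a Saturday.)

81

20 July 2002 is a Saturday; the first Tuesday on or after it is 23 July 2002 (3 days later).
From 23 July 2002 to 4 February 2004: 161 + 365 + 35 = 561 days (rest of 2002, 2003, to 4 February 2004 in 2004).
561 ÷ 7 = 80 full weeks with remainder 1, so 80 more Tuesdays after the first → 81.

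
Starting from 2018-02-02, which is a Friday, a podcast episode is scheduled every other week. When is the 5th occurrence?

The 5th occurrence is 4 intervals after the first: 4 × 14 = 56 days after 2018-02-02.
February has 28 days — 26 days to the end of February leaves 30.
30 days into March → 2018-03-30.

2018-03-30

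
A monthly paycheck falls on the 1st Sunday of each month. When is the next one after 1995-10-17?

October 1995 starts on a Sunday, so its 1st Sunday is 1995-10-01.
That is not after 1995-10-17, so look at November 1995.
November 1995 starts on a Wednesday, so its 1st Sunday is 1995-11-05 (4 days in).

1995-11-05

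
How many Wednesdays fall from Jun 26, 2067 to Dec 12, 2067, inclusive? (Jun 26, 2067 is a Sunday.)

Jun 26, 2067 is a Sunday; the first Wednesday on or after it is Jun 29, 2067 (3 days later).
From Jun 29, 2067 to Dec 12, 2067: 1 + 31 + 31 + 30 + 31 + 30 + 12 = 166 days (rest of Jun, Jul, Aug, Sep, Oct, Nov, Dec).
166 ÷ 7 = 23 full weeks with remainder 5, so 23 more Wednesdays after the first → 24.

24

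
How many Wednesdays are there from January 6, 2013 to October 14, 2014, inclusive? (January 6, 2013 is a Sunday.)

92

January 6, 2013 is a Sunday; the first Wednesday on or after it is January 9, 2013 (3 days later).
From January 9, 2013 to October 14, 2014: 356 + 287 = 643 days (rest of 2013, to October 14, 2014 in 2014).
643 ÷ 7 = 91 full weeks with remainder 6, so 91 more Wednesdays after the first → 92.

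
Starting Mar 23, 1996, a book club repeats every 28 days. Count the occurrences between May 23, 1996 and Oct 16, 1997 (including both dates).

Occurrences land 28·i days after Mar 23, 1996 for i = 0, 1, 2, …
May 23, 1996 is 61 days after the start; 61 ÷ 28 = 2 remainder 5; since the remainder is 5, round up to i = 3. First occurrence in the window: #4 on Jun 15, 1996 (3×28 = 84 days in).
Oct 16, 1997 is 572 days after the start; 572 ÷ 28 = 20 remainder 12. Last occurrence in the window: #21 on Oct 4, 1997.
Occurrences #4 through #21: 18 in total.

18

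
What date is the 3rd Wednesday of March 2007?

The first Wednesday of March 2007 is March 7.
The 3rd Wednesday is 2 weeks later: 7 + 14 = 21.

2007-03-21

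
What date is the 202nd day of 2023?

Jul 21, 2023

Jan has 31 days (202 − 31 = 171 remain).
Feb has 28 days (171 − 28 = 143 remain).
Mar has 31 days (143 − 31 = 112 remain).
Apr has 30 days (112 − 30 = 82 remain).
May has 31 days (82 − 31 = 51 remain).
Jun has 30 days (51 − 30 = 21 remain).
21 into Jul → Jul 21.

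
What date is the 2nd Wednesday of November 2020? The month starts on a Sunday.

11 November 2020

November 2020 begins on a Sunday, so the first Wednesday is November 4 (3 days later).
The 2nd Wednesday is 1 weeks later: 4 + 7 = 11.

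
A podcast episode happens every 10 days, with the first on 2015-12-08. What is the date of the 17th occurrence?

2016-05-16

The 17th occurrence is 16 intervals after the first: 16 × 10 = 160 days after 2015-12-08.
December has 31 days — 23 days to the end of December leaves 137.
January has 31 days (106 left).
February has 29 days (77 left).
March has 31 days (46 left).
April has 30 days (16 left).
16 days into May → 2016-05-16.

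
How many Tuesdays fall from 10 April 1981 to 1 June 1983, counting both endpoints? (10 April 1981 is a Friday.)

112

10 April 1981 is a Friday; the first Tuesday on or after it is 14 April 1981 (4 days later).
From 14 April 1981 to 1 June 1983: 261 + 365 + 152 = 778 days (rest of 1981, 1982, to 1 June 1983 in 1983).
778 ÷ 7 = 111 full weeks with remainder 1, so 111 more Tuesdays after the first → 112.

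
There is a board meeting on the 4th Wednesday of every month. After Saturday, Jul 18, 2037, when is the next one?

Jul 2037 starts on a Wednesday; its first Wednesday is the 1st, so the 4th Wednesday is the 22nd — Jul 22, 2037.
Jul 22, 2037 is after Jul 18, 2037, so that is the next one.

Jul 22, 2037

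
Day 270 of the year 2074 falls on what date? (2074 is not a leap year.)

Sep 27, 2074

Jan has 31 days (270 − 31 = 239 remain).
Feb has 28 days (239 − 28 = 211 remain).
Mar has 31 days (211 − 31 = 180 remain).
Apr has 30 days (180 − 30 = 150 remain).
May has 31 days (150 − 31 = 119 remain).
Jun has 30 days (119 − 30 = 89 remain).
Jul has 31 days (89 − 31 = 58 remain).
Aug has 31 days (58 − 31 = 27 remain).
27 into Sep → Sep 27.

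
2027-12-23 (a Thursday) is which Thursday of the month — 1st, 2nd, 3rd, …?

Day 23 falls in week ⌈23/7⌉ of the month.
Days 1–7 hold the 1st Thursday, 8–14 the 2nd, 15–21 the 3rd, 22–28 the 4th, 29–31 the 5th.
23 is in the range for the 4th.

4th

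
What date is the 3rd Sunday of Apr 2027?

Apr 18, 2027

The first Sunday of Apr 2027 is Apr 4.
The 3rd Sunday is 2 weeks later: 4 + 14 = 18.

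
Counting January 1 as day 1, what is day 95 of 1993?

January has 31 days (95 − 31 = 64 remain).
February has 28 days (64 − 28 = 36 remain).
March has 31 days (36 − 31 = 5 remain).
5 into April → April 5.

5 April 1993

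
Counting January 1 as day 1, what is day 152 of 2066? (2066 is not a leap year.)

January has 31 days (152 − 31 = 121 remain).
February has 28 days (121 − 28 = 93 remain).
March has 31 days (93 − 31 = 62 remain).
April has 30 days (62 − 30 = 32 remain).
May has 31 days (32 − 31 = 1 remain).
1 into June → June 1.

June 1, 2066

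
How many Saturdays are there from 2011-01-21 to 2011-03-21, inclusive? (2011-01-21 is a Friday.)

9

2011-01-21 is a Friday; the first Saturday on or after it is 2011-01-22 (1 day later).
From 2011-01-22 to 2011-03-21: 9 + 28 + 21 = 58 days (rest of January, February, March).
58 ÷ 7 = 8 full weeks with remainder 2, so 8 more Saturdays after the first → 9.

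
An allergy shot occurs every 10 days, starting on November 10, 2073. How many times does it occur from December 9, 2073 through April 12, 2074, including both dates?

13

Occurrences land 10·i days after November 10, 2073 for i = 0, 1, 2, …
December 9, 2073 is 29 days after the start; 29 ÷ 10 = 2 remainder 9; since the remainder is 9, round up to i = 3. First occurrence in the window: #4 on December 10, 2073 (3×10 = 30 days in).
April 12, 2074 is 153 days after the start; 153 ÷ 10 = 15 remainder 3. Last occurrence in the window: #16 on April 9, 2074.
Occurrences #4 through #16: 13 in total.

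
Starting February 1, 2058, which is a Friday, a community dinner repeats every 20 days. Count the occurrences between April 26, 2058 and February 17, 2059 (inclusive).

Occurrences land 20·i days after February 1, 2058 for i = 0, 1, 2, …
April 26, 2058 is 84 days after the start; 84 ÷ 20 = 4 remainder 4; since the remainder is 4, round up to i = 5. First occurrence in the window: #6 on May 12, 2058 (5×20 = 100 days in).
February 17, 2059 is 381 days after the start; 381 ÷ 20 = 19 remainder 1. Last occurrence in the window: #20 on February 16, 2059.
Occurrences #6 through #20: 15 in total.

15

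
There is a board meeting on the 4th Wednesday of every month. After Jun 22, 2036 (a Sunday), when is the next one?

Jun 25, 2036

Jun 2036 starts on a Sunday; its first Wednesday is the 4th, so the 4th Wednesday is the 25th — Jun 25, 2036.
Jun 25, 2036 is after Jun 22, 2036, so that is the next one.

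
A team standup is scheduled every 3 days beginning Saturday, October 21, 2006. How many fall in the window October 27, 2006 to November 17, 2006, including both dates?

8

Occurrences land 3·i days after October 21, 2006 for i = 0, 1, 2, …
October 27, 2006 is 6 days after the start; 6 ÷ 3 = 2 remainder 0. First occurrence in the window: #3 on October 27, 2006 (2×3 = 6 days in).
November 17, 2006 is 27 days after the start; 27 ÷ 3 = 9 remainder 0. Last occurrence in the window: #10 on November 17, 2006.
Occurrences #3 through #10: 8 in total.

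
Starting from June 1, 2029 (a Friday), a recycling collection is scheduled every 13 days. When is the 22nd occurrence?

The 22nd occurrence is 21 intervals after the first: 21 × 13 = 273 days after June 1, 2029.
June has 30 days — 29 days to the end of June leaves 244.
July has 31 days (213 left).
August has 31 days (182 left).
September has 30 days (152 left).
October has 31 days (121 left).
November has 30 days (91 left).
December has 31 days (60 left).
January has 31 days (29 left).
February has 28 days (1 left).
1 day into March → March 1, 2030.

March 1, 2030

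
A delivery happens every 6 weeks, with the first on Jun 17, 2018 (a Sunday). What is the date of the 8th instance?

The 8th occurrence is 7 intervals after the first: 7 × 42 = 294 days after Jun 17, 2018.
Jun has 30 days — 13 days to the end of Jun leaves 281.
Jul has 31 days (250 left).
Aug has 31 days (219 left).
Sep has 30 days (189 left).
Oct has 31 days (158 left).
Nov has 30 days (128 left).
Dec has 31 days (97 left).
Jan has 31 days (66 left).
Feb has 28 days (38 left).
Mar has 31 days (7 left).
7 days into Apr → Apr 7, 2019.

Apr 7, 2019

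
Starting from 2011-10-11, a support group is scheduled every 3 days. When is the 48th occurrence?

2012-02-29

The 48th occurrence is 47 intervals after the first: 47 × 3 = 141 days after 2011-10-11.
October has 31 days — 20 days to the end of October leaves 121.
November has 30 days (91 left).
December has 31 days (60 left).
January has 31 days (29 left).
29 days into February → 2012-02-29.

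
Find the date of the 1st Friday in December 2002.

6 December 2002

The first Friday of December 2002 is December 6.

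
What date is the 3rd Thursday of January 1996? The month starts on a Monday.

1996-01-18

January 1996 begins on a Monday, so the first Thursday is January 4 (3 days later).
The 3rd Thursday is 2 weeks later: 4 + 14 = 18.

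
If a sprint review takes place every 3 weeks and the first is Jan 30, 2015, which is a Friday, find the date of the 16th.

The 16th occurrence is 15 intervals after the first: 15 × 21 = 315 days after Jan 30, 2015.
Jan has 31 days — 1 day to the end of Jan leaves 314.
Feb has 28 days (286 left).
Mar has 31 days (255 left).
Apr has 30 days (225 left).
May has 31 days (194 left).
Jun has 30 days (164 left).
Jul has 31 days (133 left).
Aug has 31 days (102 left).
Sep has 30 days (72 left).
Oct has 31 days (41 left).
Nov has 30 days (11 left).
11 days into Dec → Dec 11, 2015.

Dec 11, 2015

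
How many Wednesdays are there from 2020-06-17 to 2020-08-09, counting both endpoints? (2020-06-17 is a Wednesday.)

2020-06-17 is a Wednesday; the first Wednesday on or after it is 2020-06-17.
From 2020-06-17 to 2020-08-09: 13 + 31 + 9 = 53 days (rest of June, July, August).
53 ÷ 7 = 7 full weeks with remainder 4, so 7 more Wednesdays after the first → 8.

8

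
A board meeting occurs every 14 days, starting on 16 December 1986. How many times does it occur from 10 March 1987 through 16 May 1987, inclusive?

Occurrences land 14·i days after 16 December 1986 for i = 0, 1, 2, …
10 March 1987 is 84 days after the start; 84 ÷ 14 = 6 remainder 0. First occurrence in the window: #7 on 10 March 1987 (6×14 = 84 days in).
16 May 1987 is 151 days after the start; 151 ÷ 14 = 10 remainder 11. Last occurrence in the window: #11 on 5 May 1987.
Occurrences #7 through #11: 5 in total.

5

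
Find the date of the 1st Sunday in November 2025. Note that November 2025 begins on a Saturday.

November 2025 begins on a Saturday, so the first Sunday is November 2 (1 day later).

2025-11-02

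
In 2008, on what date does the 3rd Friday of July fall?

The first Friday of July 2008 is July 4.
The 3rd Friday is 2 weeks later: 4 + 14 = 18.

2008-07-18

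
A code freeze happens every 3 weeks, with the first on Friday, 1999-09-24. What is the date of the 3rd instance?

The 3rd occurrence is 2 intervals after the first: 2 × 21 = 42 days after 1999-09-24.
September has 30 days — 6 days to the end of September leaves 36.
October has 31 days (5 left).
5 days into November → 1999-11-05.

1999-11-05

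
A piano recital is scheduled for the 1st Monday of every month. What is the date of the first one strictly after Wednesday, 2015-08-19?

August 2015 starts on a Saturday, so its 1st Monday is 2015-08-03 (2 days in).
That is not after 2015-08-19, so look at September 2015.
September 2015 starts on a Tuesday, so its 1st Monday is 2015-09-07 (6 days in).

2015-09-07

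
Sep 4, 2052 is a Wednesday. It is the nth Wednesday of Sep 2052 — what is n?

1st

Day 4 falls in week ⌈4/7⌉ of the month.
Days 1–7 hold the 1st Wednesday, 8–14 the 2nd, 15–21 the 3rd, 22–28 the 4th, 29–31 the 5th.
4 is in the range for the 1st.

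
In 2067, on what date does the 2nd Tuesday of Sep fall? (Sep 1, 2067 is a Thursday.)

Sep 2067 begins on a Thursday, so the first Tuesday is Sep 6 (5 days later).
The 2nd Tuesday is 1 weeks later: 6 + 7 = 13.

Sep 13, 2067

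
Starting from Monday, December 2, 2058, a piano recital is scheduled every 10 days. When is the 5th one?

The 5th occurrence is 4 intervals after the first: 4 × 10 = 40 days after December 2, 2058.
December has 31 days — 29 days to the end of December leaves 11.
11 days into January → January 11, 2059.

January 11, 2059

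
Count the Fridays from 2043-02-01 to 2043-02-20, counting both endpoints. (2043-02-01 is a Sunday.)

2043-02-01 is a Sunday; the first Friday on or after it is 2043-02-06 (5 days later).
From 2043-02-06 to 2043-02-20 is 20 − 6 = 14 days.
14 ÷ 7 = 2 full weeks with remainder 0, so 2 more Fridays after the first → 3.

3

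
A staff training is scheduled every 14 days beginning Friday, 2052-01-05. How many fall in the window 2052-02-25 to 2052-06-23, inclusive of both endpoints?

9

Occurrences land 14·i days after 2052-01-05 for i = 0, 1, 2, …
2052-02-25 is 51 days after the start; 51 ÷ 14 = 3 remainder 9; since the remainder is 9, round up to i = 4. First occurrence in the window: #5 on 2052-03-01 (4×14 = 56 days in).
2052-06-23 is 170 days after the start; 170 ÷ 14 = 12 remainder 2. Last occurrence in the window: #13 on 2052-06-21.
Occurrences #5 through #13: 9 in total.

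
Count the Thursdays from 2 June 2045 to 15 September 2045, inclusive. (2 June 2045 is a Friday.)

15

2 June 2045 is a Friday; the first Thursday on or after it is 8 June 2045 (6 days later).
From 8 June 2045 to 15 September 2045: 22 + 31 + 31 + 15 = 99 days (rest of June, July, August, September).
99 ÷ 7 = 14 full weeks with remainder 1, so 14 more Thursdays after the first → 15.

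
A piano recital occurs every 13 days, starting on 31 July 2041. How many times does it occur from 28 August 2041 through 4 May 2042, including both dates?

Occurrences land 13·i days after 31 July 2041 for i = 0, 1, 2, …
28 August 2041 is 28 days after the start; 28 ÷ 13 = 2 remainder 2; since the remainder is 2, round up to i = 3. First occurrence in the window: #4 on 8 September 2041 (3×13 = 39 days in).
4 May 2042 is 277 days after the start; 277 ÷ 13 = 21 remainder 4. Last occurrence in the window: #22 on 30 April 2042.
Occurrences #4 through #22: 19 in total.

19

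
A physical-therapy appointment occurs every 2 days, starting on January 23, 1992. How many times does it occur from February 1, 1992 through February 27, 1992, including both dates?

13

Occurrences land 2·i days after January 23, 1992 for i = 0, 1, 2, …
February 1, 1992 is 9 days after the start; 9 ÷ 2 = 4 remainder 1; since the remainder is 1, round up to i = 5. First occurrence in the window: #6 on February 2, 1992 (5×2 = 10 days in).
February 27, 1992 is 35 days after the start; 35 ÷ 2 = 17 remainder 1. Last occurrence in the window: #18 on February 26, 1992.
Occurrences #6 through #18: 13 in total.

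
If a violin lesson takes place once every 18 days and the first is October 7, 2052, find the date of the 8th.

The 8th occurrence is 7 intervals after the first: 7 × 18 = 126 days after October 7, 2052.
October has 31 days — 24 days to the end of October leaves 102.
November has 30 days (72 left).
December has 31 days (41 left).
January has 31 days (10 left).
10 days into February → February 10, 2053.

February 10, 2053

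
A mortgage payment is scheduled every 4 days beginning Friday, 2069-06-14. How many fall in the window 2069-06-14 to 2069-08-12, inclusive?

Occurrences land 4·i days after 2069-06-14 for i = 0, 1, 2, …
The window opens on the start date, so the first occurrence inside is #1 on 2069-06-14.
2069-08-12 is 59 days after the start; 59 ÷ 4 = 14 remainder 3. Last occurrence in the window: #15 on 2069-08-09.
Occurrences #1 through #15: 15 in total.

15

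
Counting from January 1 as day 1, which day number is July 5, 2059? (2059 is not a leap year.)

186

Days in months before July: 31 + 28 + 31 + 30 + 31 + 30 = 181.
Plus 5 days into July → day 186.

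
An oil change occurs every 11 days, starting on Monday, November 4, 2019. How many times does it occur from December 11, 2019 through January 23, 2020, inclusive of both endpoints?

Occurrences land 11·i days after November 4, 2019 for i = 0, 1, 2, …
December 11, 2019 is 37 days after the start; 37 ÷ 11 = 3 remainder 4; since the remainder is 4, round up to i = 4. First occurrence in the window: #5 on December 18, 2019 (4×11 = 44 days in).
January 23, 2020 is 80 days after the start; 80 ÷ 11 = 7 remainder 3. Last occurrence in the window: #8 on January 20, 2020.
Occurrences #5 through #8: 4 in total.

4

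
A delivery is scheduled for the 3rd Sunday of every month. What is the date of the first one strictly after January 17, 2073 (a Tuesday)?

January 2073 starts on a Sunday; its first Sunday is the 1st, so the 3rd Sunday is the 15th — January 15, 2073.
That is not after January 17, 2073, so look at February 2073.
February 2073 starts on a Wednesday; its first Sunday is the 5th, so the 3rd Sunday is the 19th — February 19, 2073.

February 19, 2073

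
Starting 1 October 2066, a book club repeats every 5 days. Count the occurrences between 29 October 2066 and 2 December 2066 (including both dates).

7

Occurrences land 5·i days after 1 October 2066 for i = 0, 1, 2, …
29 October 2066 is 28 days after the start; 28 ÷ 5 = 5 remainder 3; since the remainder is 3, round up to i = 6. First occurrence in the window: #7 on 31 October 2066 (6×5 = 30 days in).
2 December 2066 is 62 days after the start; 62 ÷ 5 = 12 remainder 2. Last occurrence in the window: #13 on 30 November 2066.
Occurrences #7 through #13: 7 in total.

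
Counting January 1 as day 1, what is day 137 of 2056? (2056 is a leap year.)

May 16, 2056

January has 31 days (137 − 31 = 106 remain).
February has 29 days (106 − 29 = 77 remain).
March has 31 days (77 − 31 = 46 remain).
April has 30 days (46 − 30 = 16 remain).
16 into May → May 16.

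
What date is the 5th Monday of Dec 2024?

Dec 30, 2024

Dec 2024 begins on a Sunday, so the first Monday is Dec 2 (1 day later).
The 5th Monday is 4 weeks later: 2 + 28 = 30.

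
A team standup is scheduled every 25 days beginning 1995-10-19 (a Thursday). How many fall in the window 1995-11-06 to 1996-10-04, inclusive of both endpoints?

Occurrences land 25·i days after 1995-10-19 for i = 0, 1, 2, …
1995-11-06 is 18 days after the start; 18 ÷ 25 = 0 remainder 18; since the remainder is 18, round up to i = 1. First occurrence in the window: #2 on 1995-11-13 (1×25 = 25 days in).
1996-10-04 is 351 days after the start; 351 ÷ 25 = 14 remainder 1. Last occurrence in the window: #15 on 1996-10-03.
Occurrences #2 through #15: 14 in total.

14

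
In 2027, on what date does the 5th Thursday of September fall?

September 2027 begins on a Wednesday, so the first Thursday is September 2 (1 day later).
The 5th Thursday is 4 weeks later: 2 + 28 = 30.

30 September 2027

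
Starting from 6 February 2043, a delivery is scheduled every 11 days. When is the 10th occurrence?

16 May 2043

The 10th occurrence is 9 intervals after the first: 9 × 11 = 99 days after 6 February 2043.
February has 28 days — 22 days to the end of February leaves 77.
March has 31 days (46 left).
April has 30 days (16 left).
16 days into May → 16 May 2043.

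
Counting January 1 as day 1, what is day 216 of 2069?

August 4, 2069

January has 31 days (216 − 31 = 185 remain).
February has 28 days (185 − 28 = 157 remain).
March has 31 days (157 − 31 = 126 remain).
April has 30 days (126 − 30 = 96 remain).
May has 31 days (96 − 31 = 65 remain).
June has 30 days (65 − 30 = 35 remain).
July has 31 days (35 − 31 = 4 remain).
4 into August → August 4.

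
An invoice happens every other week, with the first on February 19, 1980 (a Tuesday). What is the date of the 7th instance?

The 7th occurrence is 6 intervals after the first: 6 × 14 = 84 days after February 19, 1980.
February has 29 days — 10 days to the end of February leaves 74.
March has 31 days (43 left).
April has 30 days (13 left).
13 days into May → May 13, 1980.

May 13, 1980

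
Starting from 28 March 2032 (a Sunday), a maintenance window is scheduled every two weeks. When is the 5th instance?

23 May 2032

The 5th occurrence is 4 intervals after the first: 4 × 14 = 56 days after 28 March 2032.
March has 31 days — 3 days to the end of March leaves 53.
April has 30 days (23 left).
23 days into May → 23 May 2032.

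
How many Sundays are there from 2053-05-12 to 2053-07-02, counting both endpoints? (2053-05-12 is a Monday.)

2053-05-12 is a Monday; the first Sunday on or after it is 2053-05-18 (6 days later).
From 2053-05-18 to 2053-07-02: 13 + 30 + 2 = 45 days (rest of May, June, July).
45 ÷ 7 = 6 full weeks with remainder 3, so 6 more Sundays after the first → 7.

7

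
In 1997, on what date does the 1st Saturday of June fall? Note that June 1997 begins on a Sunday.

June 7, 1997

June 1997 begins on a Sunday, so the first Saturday is June 7 (6 days later).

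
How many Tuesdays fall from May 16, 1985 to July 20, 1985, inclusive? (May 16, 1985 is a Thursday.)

May 16, 1985 is a Thursday; the first Tuesday on or after it is May 21, 1985 (5 days later).
From May 21, 1985 to July 20, 1985: 10 + 30 + 20 = 60 days (rest of May, June, July).
60 ÷ 7 = 8 full weeks with remainder 4, so 8 more Tuesdays after the first → 9.

9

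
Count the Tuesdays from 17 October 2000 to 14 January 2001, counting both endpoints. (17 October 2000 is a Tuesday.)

13

17 October 2000 is a Tuesday; the first Tuesday on or after it is 17 October 2000.
From 17 October 2000 to 14 January 2001: 14 + 30 + 31 + 14 = 89 days (rest of October, November, December, January).
89 ÷ 7 = 12 full weeks with remainder 5, so 12 more Tuesdays after the first → 13.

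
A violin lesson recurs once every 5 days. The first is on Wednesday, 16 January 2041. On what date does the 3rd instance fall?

The 3rd occurrence is 2 intervals after the first: 2 × 5 = 10 days after 16 January 2041.
10 days later is 26 January 2041.

26 January 2041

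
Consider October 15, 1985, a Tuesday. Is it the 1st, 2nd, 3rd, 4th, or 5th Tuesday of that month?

3rd

Day 15 falls in week ⌈15/7⌉ of the month.
Days 1–7 hold the 1st Tuesday, 8–14 the 2nd, 15–21 the 3rd, 22–28 the 4th, 29–31 the 5th.
15 is in the range for the 3rd.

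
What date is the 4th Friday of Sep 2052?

Sep 27, 2052

The first Friday of Sep 2052 is Sep 6.
The 4th Friday is 3 weeks later: 6 + 21 = 27.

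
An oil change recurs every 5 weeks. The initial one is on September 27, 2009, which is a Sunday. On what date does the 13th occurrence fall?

November 21, 2010

The 13th occurrence is 12 intervals after the first: 12 × 35 = 420 days after September 27, 2009.
September has 30 days — 3 days to the end of September leaves 417.
From end of September to end of 2009 is 92 days (325 left).
January has 31 days (294 left).
February has 28 days (266 left).
March has 31 days (235 left).
April has 30 days (205 left).
May has 31 days (174 left).
June has 30 days (144 left).
July has 31 days (113 left).
August has 31 days (82 left).
September has 30 days (52 left).
October has 31 days (21 left).
21 days into November → November 21, 2010.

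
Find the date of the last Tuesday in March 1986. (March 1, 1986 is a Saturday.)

March 1986 begins on a Saturday, so the first Tuesday is March 4 (3 days later).
March 1986 has 31 days. Adding weeks: 4, 11, 18, 25 — the last one ≤ 31 is the 25th.

1986-03-25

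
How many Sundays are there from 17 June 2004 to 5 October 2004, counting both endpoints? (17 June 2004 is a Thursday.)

17 June 2004 is a Thursday; the first Sunday on or after it is 20 June 2004 (3 days later).
From 20 June 2004 to 5 October 2004: 10 + 31 + 31 + 30 + 5 = 107 days (rest of June, July, August, September, October).
107 ÷ 7 = 15 full weeks with remainder 2, so 15 more Sundays after the first → 16.

16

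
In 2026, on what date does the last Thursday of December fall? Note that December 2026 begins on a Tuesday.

December 2026 begins on a Tuesday, so the first Thursday is December 3 (2 days later).
December 2026 has 31 days. Adding weeks: 3, 10, 17, 24, 31 — the last one ≤ 31 is the 31st.

December 31, 2026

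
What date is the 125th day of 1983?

Jan has 31 days (125 − 31 = 94 remain).
Feb has 28 days (94 − 28 = 66 remain).
Mar has 31 days (66 − 31 = 35 remain).
Apr has 30 days (35 − 30 = 5 remain).
5 into May → May 5.

May 5, 1983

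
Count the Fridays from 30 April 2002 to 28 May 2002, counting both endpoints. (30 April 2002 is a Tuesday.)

30 April 2002 is a Tuesday; the first Friday on or after it is 3 May 2002 (3 days later).
From 3 May 2002 to 28 May 2002 is 28 − 3 = 25 days.
25 ÷ 7 = 3 full weeks with remainder 4, so 3 more Fridays after the first → 4.

4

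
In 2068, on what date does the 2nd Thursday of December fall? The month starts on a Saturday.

December 2068 begins on a Saturday, so the first Thursday is December 6 (5 days later).
The 2nd Thursday is 1 weeks later: 6 + 7 = 13.

December 13, 2068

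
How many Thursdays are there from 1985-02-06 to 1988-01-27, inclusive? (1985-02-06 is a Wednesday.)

1985-02-06 is a Wednesday; the first Thursday on or after it is 1985-02-07 (1 day later).
From 1985-02-07 to 1988-01-27: 327 + 365 + 365 + 27 = 1084 days (rest of 1985, 1986, 1987, to 1988-01-27 in 1988).
1084 ÷ 7 = 154 full weeks with remainder 6, so 154 more Thursdays after the first → 155.

155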